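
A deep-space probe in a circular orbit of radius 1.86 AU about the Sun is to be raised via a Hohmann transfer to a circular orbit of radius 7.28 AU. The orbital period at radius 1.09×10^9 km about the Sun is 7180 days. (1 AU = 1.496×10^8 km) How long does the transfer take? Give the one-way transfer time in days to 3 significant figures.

t = 1780 days

From Kepler's third law T² = 4π²r³/μ at r = 1.09×10^9 km, T = 7180 days = 7180 × 86400 s = 6.20352×10^8 s: μ = 4π²r³/T² = 1.32850×10^11 km³/s².
In km: r₁ = 1.86 × 1.496×10^8 = 2.78256×10^8 km; r₂ = 7.28 × 1.496×10^8 = 1.089088×10^9 km.
Transfer-ellipse semi-major axis a_t = (r₁ + r₂)/2 = (2.78256×10^8 + 1.089088×10^9)/2 = 6.83672×10^8 km.
Half the transfer-orbit period gives t = π√(a_t³/μ) = 1.541×10^8 s.
Converting: 1.541×10^8 s ÷ 86400 s/day = 1780 days.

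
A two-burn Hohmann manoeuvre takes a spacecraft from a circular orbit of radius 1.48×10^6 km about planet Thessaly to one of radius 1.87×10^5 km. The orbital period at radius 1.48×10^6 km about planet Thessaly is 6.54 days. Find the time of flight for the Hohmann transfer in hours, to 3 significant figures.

From Kepler's third law T² = 4π²r³/μ at r = 1.48×10^6 km, T = 6.54 days = 6.54 × 86400 s = 5.65056×10^5 s: μ = 4π²r³/T² = 4.00832×10^8 km³/s².
Semi-major axis of the transfer orbit: a_t = (1.480×10^6 + 1.870×10^5)/2 = 8.335×10^5 km.
By Kepler's third law the transfer-orbit period is T = 2π√(a_t³/μ), so t = T/2 = 1.194×10^5 s.
Converting: 1.194×10^5 s ÷ 3600 s/hour = 33.2 hours.

t = 33.2 hours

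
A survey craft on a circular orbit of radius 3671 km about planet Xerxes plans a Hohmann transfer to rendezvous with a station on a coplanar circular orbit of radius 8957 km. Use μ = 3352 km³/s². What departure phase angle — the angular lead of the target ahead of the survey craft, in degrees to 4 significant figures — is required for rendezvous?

φ = 73.47°

Semi-major axis of the transfer orbit: a_t = (3671 + 8957)/2 = 6314 km.
The half-period of the transfer ellipse is t = π√(a_t³/μ) = 27224.2 s.
The target's mean motion on its circular orbit is ω₂ = √(μ/r₂³) = 6.82980×10^-5 rad/s.
Angle swept by the target during transfer: ω₂·t = 1.85936 rad = 106.53°.
The survey craft traverses 180° on the transfer ellipse, so the target must lead by 180° − 106.53° = 73.47°.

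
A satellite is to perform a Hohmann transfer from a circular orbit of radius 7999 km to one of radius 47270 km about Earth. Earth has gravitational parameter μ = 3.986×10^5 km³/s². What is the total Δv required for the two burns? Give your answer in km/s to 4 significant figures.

Semi-major axis of the transfer orbit: a_t = (7999 + 47270)/2 = 27634.5 km.
Circular speed at r₁: v₁ = √(μ/r₁) = √(3.986×10^5/7999) = 7.059 km/s.
Transfer-orbit speed at r₁ (vis-viva equation): v_p = √[μ(2/r₁ − 1/a_t)] = 9.232 km/s.
First burn Δv₁ = |v_p − v₁| = 2.173 km/s.
Circular speed at r₂: v₂ = √(μ/r₂) = 2.904 km/s.
Transfer-orbit speed at r₂: v_a = √[μ(2/r₂ − 1/a_t)] = 1.562 km/s.
Second burn Δv₂ = |v₂ − v_a| = 1.342 km/s.
Total Δv = Δv₁ + Δv₂ = 3.515 km/s.

Δv = 3.515 km/s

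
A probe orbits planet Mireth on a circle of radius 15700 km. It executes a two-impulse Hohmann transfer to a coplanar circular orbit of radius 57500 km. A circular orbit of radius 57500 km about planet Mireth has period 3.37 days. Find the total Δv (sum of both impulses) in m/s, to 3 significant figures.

Δv = 1030 m/s

From Kepler's third law T² = 4π²r³/μ at r = 57500 km, T = 3.37 days = 3.37 × 86400 s = 2.91168×10^5 s: μ = 4π²r³/T² = 88527.0 km³/s².
Semi-major axis of the transfer orbit: a_t = (15700 + 57500)/2 = 36600 km.
Circular speed at r₁: v₁ = √(μ/r₁) = √(88527.0/15700) = 2.3746 km/s.
On the transfer ellipse at r₁, v² = μ(2/r − 1/a) gives v_p = √[μ(2/r₁ − 1/a_t)] = 2.9763 km/s.
First burn Δv₁ = |v_p − v₁| = 0.6017 km/s.
Circular speed at r₂: v₂ = √(μ/r₂) = 1.2408 km/s.
Transfer-orbit speed at r₂: v_a = √[μ(2/r₂ − 1/a_t)] = 0.81267 km/s.
Second burn Δv₂ = |v₂ − v_a| = 0.4281 km/s.
Δv = Δv₁ + Δv₂ = 0.6017 + 0.4281 = 1.030 km/s.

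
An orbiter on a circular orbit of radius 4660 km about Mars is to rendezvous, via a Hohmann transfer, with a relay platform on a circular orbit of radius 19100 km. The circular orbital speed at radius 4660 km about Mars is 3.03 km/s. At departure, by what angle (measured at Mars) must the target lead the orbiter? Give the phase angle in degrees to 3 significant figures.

φ = 91.7°

From the circular-orbit relation v² = μ/r at r = 4660 km: μ = v²r = (3.03)² × 4660 = 42783.0 km³/s².
Transfer-ellipse semi-major axis a_t = (r₁ + r₂)/2 = (4660 + 19100)/2 = 11880 km.
Transfer time t = π√(a_t³/μ) = 19667 s.
The target's mean motion on its circular orbit is ω₂ = √(μ/r₂³) = 7.8358×10^-5 rad/s.
Angle swept by the target during transfer: ω₂·t = 1.5411 rad = 88.30°.
The orbiter traverses 180° on the transfer ellipse, so the target must lead by 180° − 88.30° = 91.7°.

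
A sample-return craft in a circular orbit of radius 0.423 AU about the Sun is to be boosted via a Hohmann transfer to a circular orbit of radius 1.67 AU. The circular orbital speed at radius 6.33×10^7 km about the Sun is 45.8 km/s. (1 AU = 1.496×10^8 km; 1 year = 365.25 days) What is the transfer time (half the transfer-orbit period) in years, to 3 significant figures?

From the circular-orbit relation v² = μ/r at r = 6.33×10^7 km: μ = v²r = (45.8)² × 6.33×10^7 = 1.32781×10^11 km³/s².
In km: r₁ = 0.423 × 1.496×10^8 = 6.32808×10^7 km; r₂ = 1.67 × 1.496×10^8 = 2.49832×10^8 km.
The Hohmann ellipse has a_t = (r₁ + r₂)/2 = 1.565564×10^8 km.
Half the transfer-orbit period gives t = π√(a_t³/μ) = 1.689×10^7 s.
Converting: 1.689×10^7 s ÷ 3.15576×10^7 s/year (365.25 × 86400) = 0.535 years.

t = 0.535 years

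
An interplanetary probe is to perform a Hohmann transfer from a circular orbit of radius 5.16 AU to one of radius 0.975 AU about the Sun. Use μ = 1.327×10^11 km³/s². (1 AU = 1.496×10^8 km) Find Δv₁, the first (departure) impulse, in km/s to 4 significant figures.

Δv₁ = 5.719 km/s

In km: r₁ = 5.16 × 1.496×10^8 = 7.71936×10^8 km; r₂ = 0.975 × 1.496×10^8 = 1.4586×10^8 km.
Semi-major axis of the transfer orbit: a_t = (7.71936×10^8 + 1.4586×10^8)/2 = 4.58898×10^8 km.
Circular speed at r = 7.71936×10^8 km: v_c = √(μ/r) = 13.111 km/s.
Transfer-orbit speed at the same r (vis-viva, a = a_t): v_t = √[μ(2/r − 1/a_t)] = 7.3919 km/s.
Δv₁ = |v_t − v_c| = |7.3919 − 13.111| = 5.719 km/s.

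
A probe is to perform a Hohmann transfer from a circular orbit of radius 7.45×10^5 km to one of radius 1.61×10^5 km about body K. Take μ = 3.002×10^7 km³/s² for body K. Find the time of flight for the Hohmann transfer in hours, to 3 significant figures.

t = 48.6 hours

Semi-major axis of the transfer orbit: a_t = (7.450×10^5 + 1.610×10^5)/2 = 4.530×10^5 km.
Half the transfer-orbit period gives t = π√(a_t³/μ) = 1.748×10^5 s.
Converting: 1.748×10^5 s ÷ 3600 s/hour = 48.6 hours.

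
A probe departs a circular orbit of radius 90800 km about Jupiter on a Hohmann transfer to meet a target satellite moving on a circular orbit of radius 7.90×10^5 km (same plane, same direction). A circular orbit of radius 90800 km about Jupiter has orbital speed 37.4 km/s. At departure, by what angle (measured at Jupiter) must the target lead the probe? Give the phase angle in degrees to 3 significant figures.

From the circular-orbit relation v² = μ/r at r = 90800 km: μ = v²r = (37.4)² × 90800 = 1.27007×10^8 km³/s².
Transfer-ellipse semi-major axis a_t = (r₁ + r₂)/2 = (90800 + 7.900×10^5)/2 = 4.404×10^5 km.
Transfer time t = π√(a_t³/μ) = 81470 s.
The target's mean motion on its circular orbit is ω₂ = √(μ/r₂³) = 1.605×10^-5 rad/s.
Angle swept by the target during transfer: ω₂·t = 1.3076 rad = 74.92°.
The probe traverses 180° on the transfer ellipse, so the target must lead by 180° − 74.92° = 105°.

φ = 105°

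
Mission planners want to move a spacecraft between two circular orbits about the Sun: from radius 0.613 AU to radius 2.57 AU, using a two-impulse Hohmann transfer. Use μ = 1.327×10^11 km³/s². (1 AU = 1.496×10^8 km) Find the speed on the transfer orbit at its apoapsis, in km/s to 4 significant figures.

In km: r₁ = 0.613 × 1.496×10^8 = 9.17048×10^7 km; r₂ = 2.57 × 1.496×10^8 = 3.84472×10^8 km.
The Hohmann ellipse has a_t = (r₁ + r₂)/2 = 2.380884×10^8 km.
At apoapsis, r = 3.84472×10^8 km.
Vis-viva: v = √[μ(2/r − 1/a_t)] = √[1.327×10^11 × (2/3.84472×10^8 − 1/2.380884×10^8)] = 11.53 km/s.

v = 11.53 km/s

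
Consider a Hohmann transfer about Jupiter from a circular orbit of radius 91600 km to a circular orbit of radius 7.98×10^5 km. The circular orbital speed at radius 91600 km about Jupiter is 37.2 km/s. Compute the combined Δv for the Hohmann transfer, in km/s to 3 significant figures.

Δv = 19.5 km/s

From the circular-orbit relation v² = μ/r at r = 91600 km: μ = v²r = (37.2)² × 91600 = 1.26760×10^8 km³/s².
Transfer-ellipse semi-major axis a_t = (r₁ + r₂)/2 = (91600 + 7.980×10^5)/2 = 4.448×10^5 km.
Circular speed at r₁: v₁ = √(μ/r₁) = √(1.26760×10^8/91600) = 37.20 km/s.
On the transfer ellipse at r₁, v² = μ(2/r − 1/a) gives v_p = √[μ(2/r₁ − 1/a_t)] = 49.83 km/s.
First burn Δv₁ = |v_p − v₁| = 12.63 km/s.
At r₂, v₂ = √(μ/r₂) = 12.6034 km/s.
Transfer-orbit speed at r₂: v_a = √[μ(2/r₂ − 1/a_t)] = 5.71945 km/s.
Second burn Δv₂ = |v₂ − v_a| = 6.884 km/s.
Total Δv = Δv₁ + Δv₂ = 19.51 km/s.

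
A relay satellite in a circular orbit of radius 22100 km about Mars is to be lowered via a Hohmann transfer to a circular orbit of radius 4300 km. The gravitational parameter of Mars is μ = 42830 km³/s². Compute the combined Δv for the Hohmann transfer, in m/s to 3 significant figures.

Semi-major axis of the transfer orbit: a_t = (22100 + 4300)/2 = 13200 km.
Circular speed at r₁: v₁ = √(μ/r₁) = √(42830/22100) = 1.39212 km/s.
Transfer-orbit speed at r₁ (vis-viva): v_a = √[μ(2/r₁ − 1/a_t)] = 0.794557 km/s.
First burn Δv₁ = |v_a − v₁| = 0.5976 km/s.
Circular speed at r₂: v₂ = √(μ/r₂) = 3.15602 km/s.
Transfer-orbit speed at r₂: v_p = √[μ(2/r₂ − 1/a_t)] = 4.08365 km/s.
Second burn Δv₂ = |v₂ − v_p| = 0.9276 km/s.
Δv = Δv₁ + Δv₂ = 0.5976 + 0.9276 = 1.525 km/s.

Δv = 1530 m/s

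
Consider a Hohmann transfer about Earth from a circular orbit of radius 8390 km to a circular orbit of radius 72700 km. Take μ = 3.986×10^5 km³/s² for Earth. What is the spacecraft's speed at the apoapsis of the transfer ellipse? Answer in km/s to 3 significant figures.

v = 1.07 km/s

The Hohmann ellipse has a_t = (r₁ + r₂)/2 = 40545 km.
The apoapsis of the transfer ellipse is at r = 72700 km.
Vis-viva: v = √[μ(2/r − 1/a_t)] = √[3.986×10^5 × (2/72700 − 1/40545)] = 1.065 km/s.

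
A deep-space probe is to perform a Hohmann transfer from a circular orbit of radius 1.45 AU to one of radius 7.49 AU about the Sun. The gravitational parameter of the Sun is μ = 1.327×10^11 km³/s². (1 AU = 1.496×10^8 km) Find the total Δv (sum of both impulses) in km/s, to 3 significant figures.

Δv = 12.0 km/s

In km: r₁ = 1.45 × 1.496×10^8 = 2.1692×10^8 km; r₂ = 7.49 × 1.496×10^8 = 1.120504×10^9 km.
Transfer-ellipse semi-major axis a_t = (r₁ + r₂)/2 = (2.1692×10^8 + 1.120504×10^9)/2 = 6.68712×10^8 km.
Circular speed at r₁: v₁ = √(μ/r₁) = √(1.327×10^11/2.1692×10^8) = 24.7335 km/s.
Transfer-orbit speed at r₁ (vis-viva equation): v_p = √[μ(2/r₁ − 1/a_t)] = 32.0164 km/s.
First burn Δv₁ = |v_p − v₁| = 7.283 km/s.
Circular speed at r₂: v₂ = √(μ/r₂) = 10.8825 km/s.
Transfer-orbit speed at r₂: v_a = √[μ(2/r₂ − 1/a_t)] = 6.19811 km/s.
Second burn Δv₂ = |v₂ − v_a| = 4.684 km/s.
Total Δv = Δv₁ + Δv₂ = 11.97 km/s.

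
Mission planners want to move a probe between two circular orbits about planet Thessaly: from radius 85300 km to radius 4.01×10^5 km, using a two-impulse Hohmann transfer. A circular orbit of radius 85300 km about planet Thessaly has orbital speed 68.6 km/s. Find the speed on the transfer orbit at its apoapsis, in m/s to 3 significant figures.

v = 18700 m/s

From the circular-orbit relation v² = μ/r at r = 85300 km: μ = v²r = (68.6)² × 85300 = 4.01418×10^8 km³/s².
Semi-major axis of the transfer orbit: a_t = (85300 + 4.010×10^5)/2 = 2.4315×10^5 km.
At apoapsis, r = 4.010×10^5 km.
From the vis-viva equation, v = √[μ(2/r − 1/a_t)] = 18.74 km/s.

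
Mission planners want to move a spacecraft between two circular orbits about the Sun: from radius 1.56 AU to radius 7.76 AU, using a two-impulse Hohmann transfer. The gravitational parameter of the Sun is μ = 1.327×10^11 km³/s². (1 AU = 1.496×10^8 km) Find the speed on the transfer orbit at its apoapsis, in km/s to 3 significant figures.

v = 6.19 km/s

In km: r₁ = 1.56 × 1.496×10^8 = 2.33376×10^8 km; r₂ = 7.76 × 1.496×10^8 = 1.160896×10^9 km.
The Hohmann ellipse has a_t = (r₁ + r₂)/2 = 6.97136×10^8 km.
At apoapsis, r = 1.160896×10^9 km.
Applying v² = μ(2/r − 1/a_t): v = 6.186 km/s.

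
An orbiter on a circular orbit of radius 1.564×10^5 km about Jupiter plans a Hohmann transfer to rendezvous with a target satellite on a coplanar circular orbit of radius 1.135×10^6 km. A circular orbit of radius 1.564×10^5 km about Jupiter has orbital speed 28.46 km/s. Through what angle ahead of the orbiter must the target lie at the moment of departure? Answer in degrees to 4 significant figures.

φ = 102.8°

From the circular-orbit relation v² = μ/r at r = 1.564×10^5 km: μ = v²r = (28.46)² × 1.564×10^5 = 1.26680×10^8 km³/s².
Transfer-ellipse semi-major axis a_t = (r₁ + r₂)/2 = (1.564×10^5 + 1.135×10^6)/2 = 6.457×10^5 km.
Transfer time t = π√(a_t³/μ) = 1.44825×10^5 s.
Target angular speed ω₂ = √(μ/r₂³) = 9.30807×10^-6 rad/s.
Angle swept by the target during transfer: ω₂·t = 1.34804 rad = 77.24°.
Arrival is 180° from departure on the ellipse, so φ = 180° − 77.24° = 102.8°.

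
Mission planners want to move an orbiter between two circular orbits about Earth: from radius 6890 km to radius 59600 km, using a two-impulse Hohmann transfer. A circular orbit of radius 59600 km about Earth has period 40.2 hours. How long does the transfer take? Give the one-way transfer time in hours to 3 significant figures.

t = 8.37 hours

From Kepler's third law T² = 4π²r³/μ at r = 59600 km, T = 40.2 hours = 40.2 × 3600 s = 1.4472×10^5 s: μ = 4π²r³/T² = 3.99063×10^5 km³/s².
Semi-major axis of the transfer orbit: a_t = (6890 + 59600)/2 = 33245 km.
By Kepler's third law the transfer-orbit period is T = 2π√(a_t³/μ), so t = T/2 = 30145 s.
Converting: 30145 s ÷ 3600 s/hour = 8.37 hours.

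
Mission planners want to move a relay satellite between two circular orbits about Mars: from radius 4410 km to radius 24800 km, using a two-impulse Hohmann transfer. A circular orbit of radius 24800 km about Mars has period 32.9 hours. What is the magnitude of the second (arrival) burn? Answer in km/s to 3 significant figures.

Δv₂ = 0.593 km/s

From Kepler's third law T² = 4π²r³/μ at r = 24800 km, T = 32.9 hours = 32.9 × 3600 s = 1.1844×10^5 s: μ = 4π²r³/T² = 42925.8 km³/s².
The Hohmann ellipse has a_t = (r₁ + r₂)/2 = 14605 km.
On the circular orbit at r = 24800 km, v_c = √(μ/r) = 1.3156 km/s.
Vis-viva on the transfer ellipse at r = 24800 km gives v_t = √[μ(2/r − 1/a_t)] = 0.72294 km/s.
Δv₂ = |v_t − v_c| = |0.72294 − 1.3156| = 0.5927 km/s.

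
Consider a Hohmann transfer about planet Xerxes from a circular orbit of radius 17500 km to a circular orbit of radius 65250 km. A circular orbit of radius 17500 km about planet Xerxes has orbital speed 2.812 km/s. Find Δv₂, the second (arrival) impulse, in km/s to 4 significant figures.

From the circular-orbit relation v² = μ/r at r = 17500 km: μ = v²r = (2.812)² × 17500 = 1.38379×10^5 km³/s².
The Hohmann ellipse has a_t = (r₁ + r₂)/2 = 41375 km.
Circular speed at r = 65250 km: v_c = √(μ/r) = 1.4563 km/s.
Vis-viva on the transfer ellipse at r = 65250 km gives v_t = √[μ(2/r − 1/a_t)] = 0.94710 km/s.
Δv₂ = |v_t − v_c| = |0.94710 − 1.4563| = 0.5092 km/s.

Δv₂ = 0.5092 km/s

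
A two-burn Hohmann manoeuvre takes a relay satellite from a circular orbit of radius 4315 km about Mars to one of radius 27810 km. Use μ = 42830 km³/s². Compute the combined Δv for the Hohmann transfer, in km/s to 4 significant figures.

Δv = 1.593 km/s

Transfer-ellipse semi-major axis a_t = (r₁ + r₂)/2 = (4315 + 27810)/2 = 16062.5 km.
Circular speed at r₁: v₁ = √(μ/r₁) = √(42830/4315) = 3.151 km/s.
On the transfer ellipse at r₁, vis-viva gives v_p = √[μ(2/r₁ − 1/a_t)] = 4.146 km/s.
First burn Δv₁ = |v_p − v₁| = 0.9950 km/s.
Circular speed at r₂: v₂ = √(μ/r₂) = 1.241 km/s.
Transfer-orbit speed at r₂: v_a = √[μ(2/r₂ − 1/a_t)] = 0.6432 km/s.
Second burn Δv₂ = |v₂ − v_a| = 0.5978 km/s.
Total Δv = Δv₁ + Δv₂ = 1.593 km/s.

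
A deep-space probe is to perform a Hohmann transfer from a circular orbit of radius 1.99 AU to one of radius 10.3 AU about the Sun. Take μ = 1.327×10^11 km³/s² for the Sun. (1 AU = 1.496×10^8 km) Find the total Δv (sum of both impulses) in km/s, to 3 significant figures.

In km: r₁ = 1.99 × 1.496×10^8 = 2.97704×10^8 km; r₂ = 10.3 × 1.496×10^8 = 1.54088×10^9 km.
The Hohmann ellipse has a_t = (r₁ + r₂)/2 = 9.19292×10^8 km.
Circular speed at r₁: v₁ = √(μ/r₁) = √(1.327×10^11/2.97704×10^8) = 21.113 km/s.
Transfer-orbit speed at r₁ (vis-viva equation): v_p = √[μ(2/r₁ − 1/a_t)] = 27.334 km/s.
First burn Δv₁ = |v_p − v₁| = 6.221 km/s.
Circular speed at r₂: v₂ = √(μ/r₂) = 9.280 km/s.
Transfer-orbit speed at r₂: v_a = √[μ(2/r₂ − 1/a_t)] = 5.281 km/s.
Second burn Δv₂ = |v₂ − v_a| = 3.999 km/s.
Δv = Δv₁ + Δv₂ = 6.221 + 3.999 = 10.22 km/s.

Δv = 10.2 km/s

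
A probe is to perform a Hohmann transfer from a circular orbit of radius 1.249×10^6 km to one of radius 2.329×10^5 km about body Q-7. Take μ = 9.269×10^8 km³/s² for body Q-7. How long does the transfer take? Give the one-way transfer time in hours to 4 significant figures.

t = 18.28 hours

The Hohmann ellipse has a_t = (r₁ + r₂)/2 = 7.4095×10^5 km.
By Kepler's third law the transfer-orbit period is T = 2π√(a_t³/μ), so t = T/2 = 65810 s.
Converting: 65810 s ÷ 3600 s/hour = 18.28 hours.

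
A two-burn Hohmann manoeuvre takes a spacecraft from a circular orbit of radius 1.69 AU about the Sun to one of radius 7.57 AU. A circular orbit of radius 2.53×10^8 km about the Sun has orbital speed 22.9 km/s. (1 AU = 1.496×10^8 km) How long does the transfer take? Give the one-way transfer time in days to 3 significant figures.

t = 1820 days

From the circular-orbit relation v² = μ/r at r = 2.53×10^8 km: μ = v²r = (22.9)² × 2.53×10^8 = 1.32676×10^11 km³/s².
In km: r₁ = 1.69 × 1.496×10^8 = 2.52824×10^8 km; r₂ = 7.57 × 1.496×10^8 = 1.132472×10^9 km.
Transfer-ellipse semi-major axis a_t = (r₁ + r₂)/2 = (2.52824×10^8 + 1.132472×10^9)/2 = 6.92648×10^8 km.
Half the transfer-orbit period gives t = π√(a_t³/μ) = 1.572×10^8 s.
Converting: 1.572×10^8 s ÷ 86400 s/day = 1820 days.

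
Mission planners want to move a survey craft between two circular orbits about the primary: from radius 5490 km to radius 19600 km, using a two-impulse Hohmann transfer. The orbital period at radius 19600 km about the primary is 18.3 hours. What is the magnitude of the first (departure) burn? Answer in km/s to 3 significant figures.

From Kepler's third law T² = 4π²r³/μ at r = 19600 km, T = 18.3 hours = 18.3 × 3600 s = 65880 s: μ = 4π²r³/T² = 68489.0 km³/s².
The Hohmann ellipse has a_t = (r₁ + r₂)/2 = 12545 km.
On the circular orbit at r = 5490 km, v_c = √(μ/r) = 3.53203 km/s.
Transfer-orbit speed at the same r (vis-viva, a = a_t): v_t = √[μ(2/r − 1/a_t)] = 4.41486 km/s.
Δv₁ = |v_t − v_c| = |4.41486 − 3.53203| = 0.8828 km/s.

Δv₁ = 0.883 km/s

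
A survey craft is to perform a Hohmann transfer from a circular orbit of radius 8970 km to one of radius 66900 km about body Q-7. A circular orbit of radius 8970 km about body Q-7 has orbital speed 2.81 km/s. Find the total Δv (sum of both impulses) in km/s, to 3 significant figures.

From the circular-orbit relation v² = μ/r at r = 8970 km: μ = v²r = (2.81)² × 8970 = 70828.0 km³/s².
The Hohmann ellipse has a_t = (r₁ + r₂)/2 = 37935 km.
At r₁ the circular-orbit speed is v₁ = √(μ/r₁) = 2.8100 km/s.
On the transfer ellipse at r₁, vis-viva equation gives v_p = √[μ(2/r₁ − 1/a_t)] = 3.7316 km/s.
First burn Δv₁ = |v_p − v₁| = 0.9216 km/s.
Circular speed at r₂: v₂ = √(μ/r₂) = 1.0289 km/s.
Transfer-orbit speed at r₂: v_a = √[μ(2/r₂ − 1/a_t)] = 0.50034 km/s.
Second burn Δv₂ = |v₂ − v_a| = 0.5286 km/s.
Total Δv = Δv₁ + Δv₂ = 1.450 km/s.

Δv = 1.45 km/s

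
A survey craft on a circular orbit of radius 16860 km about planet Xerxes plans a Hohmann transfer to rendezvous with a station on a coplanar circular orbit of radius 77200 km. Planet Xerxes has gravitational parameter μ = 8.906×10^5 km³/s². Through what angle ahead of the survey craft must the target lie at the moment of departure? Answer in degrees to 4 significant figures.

φ = 94.41°

Semi-major axis of the transfer orbit: a_t = (16860 + 77200)/2 = 47030 km.
The half-period of the transfer ellipse is t = π√(a_t³/μ) = 33950 s.
Target angular speed ω₂ = √(μ/r₂³) = 4.400×10^-5 rad/s.
Angle swept by the target during transfer: ω₂·t = 1.4938 rad = 85.59°.
Arrival is 180° from departure on the ellipse, so φ = 180° − 85.59° = 94.41°.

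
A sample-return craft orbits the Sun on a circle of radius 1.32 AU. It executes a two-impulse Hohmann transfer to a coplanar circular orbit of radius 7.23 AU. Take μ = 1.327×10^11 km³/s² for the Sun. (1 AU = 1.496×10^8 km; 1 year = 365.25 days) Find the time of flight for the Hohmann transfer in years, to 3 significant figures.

t = 4.42 years

In km: r₁ = 1.32 × 1.496×10^8 = 1.97472×10^8 km; r₂ = 7.23 × 1.496×10^8 = 1.081608×10^9 km.
The Hohmann ellipse has a_t = (r₁ + r₂)/2 = 6.3954×10^8 km.
Half the transfer-orbit period gives t = π√(a_t³/μ) = 1.395×10^8 s.
Converting: 1.395×10^8 s ÷ 3.15576×10^7 s/year (365.25 × 86400) = 4.42 years.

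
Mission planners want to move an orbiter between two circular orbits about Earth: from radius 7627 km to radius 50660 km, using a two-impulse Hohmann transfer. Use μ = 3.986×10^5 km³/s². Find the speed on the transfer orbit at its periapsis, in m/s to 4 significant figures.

Semi-major axis of the transfer orbit: a_t = (7627 + 50660)/2 = 29143.5 km.
At periapsis, r = 7627 km.
Vis-viva: v = √[μ(2/r − 1/a_t)] = √[3.986×10^5 × (2/7627 − 1/29143.5)] = 9.531 km/s.

v = 9531 m/s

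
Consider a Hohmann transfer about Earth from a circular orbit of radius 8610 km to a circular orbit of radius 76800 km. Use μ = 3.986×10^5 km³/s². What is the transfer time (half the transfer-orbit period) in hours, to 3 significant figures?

t = 12.2 hours

The Hohmann ellipse has a_t = (r₁ + r₂)/2 = 42705 km.
Transfer time t = π√(a_t³/μ) = π√((42705)³ / 3.986×10^5) = 43910 s.
Converting: 43910 s ÷ 3600 s/hour = 12.2 hours.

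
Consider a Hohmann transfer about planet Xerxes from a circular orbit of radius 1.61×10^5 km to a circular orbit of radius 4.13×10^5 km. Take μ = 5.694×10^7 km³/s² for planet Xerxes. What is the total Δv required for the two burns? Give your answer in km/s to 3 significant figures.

Δv = 6.70 km/s

Semi-major axis of the transfer orbit: a_t = (1.610×10^5 + 4.130×10^5)/2 = 2.870×10^5 km.
Circular speed at r₁: v₁ = √(μ/r₁) = √(5.694×10^7/1.610×10^5) = 18.806 km/s.
Transfer-orbit speed at r₁ (vis-viva): v_p = √[μ(2/r₁ − 1/a_t)] = 22.560 km/s.
First burn Δv₁ = |v_p − v₁| = 3.754 km/s.
Circular speed at r₂: v₂ = √(μ/r₂) = 11.7418 km/s.
Transfer-orbit speed at r₂: v_a = √[μ(2/r₂ − 1/a_t)] = 8.79439 km/s.
Second burn Δv₂ = |v₂ − v_a| = 2.947 km/s.
Total Δv = Δv₁ + Δv₂ = 6.701 km/s.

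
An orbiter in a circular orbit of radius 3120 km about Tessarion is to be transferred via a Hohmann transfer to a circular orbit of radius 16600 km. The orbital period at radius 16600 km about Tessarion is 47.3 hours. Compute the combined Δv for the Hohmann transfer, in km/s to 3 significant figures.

Δv = 0.688 km/s

From Kepler's third law T² = 4π²r³/μ at r = 16600 km, T = 47.3 hours = 47.3 × 3600 s = 1.7028×10^5 s: μ = 4π²r³/T² = 6228.12 km³/s².
Semi-major axis of the transfer orbit: a_t = (3120 + 16600)/2 = 9860 km.
Circular speed at r₁: v₁ = √(μ/r₁) = √(6228.12/3120) = 1.41287 km/s.
Transfer-orbit speed at r₁ (vis-viva): v_p = √[μ(2/r₁ − 1/a_t)] = 1.83323 km/s.
First burn Δv₁ = |v_p − v₁| = 0.42036 km/s.
At r₂, v₂ = √(μ/r₂) = 0.61253 km/s.
Transfer-orbit speed at r₂: v_a = √[μ(2/r₂ − 1/a_t)] = 0.34456 km/s.
Second burn Δv₂ = |v₂ − v_a| = 0.26797 km/s.
Total Δv = Δv₁ + Δv₂ = 0.6883 km/s.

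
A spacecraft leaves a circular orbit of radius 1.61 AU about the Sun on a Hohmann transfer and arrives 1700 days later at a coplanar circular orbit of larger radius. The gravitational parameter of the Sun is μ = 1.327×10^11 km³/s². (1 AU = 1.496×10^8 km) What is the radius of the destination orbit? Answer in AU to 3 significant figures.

In km: r₁ = 1.61 × 1.496×10^8 = 2.40856×10^8 km.
Transfer time t = 1700 days = 1.4688×10^8 s, and t = π√(a_t³/μ).
So a_t = (μ t²/π²)^(1/3) = (1.327×10^11 × (1.4688×10^8)² / π²)^(1/3) = 6.6196×10^8 km.
Since a_t = (r₁ + r₂)/2, r₂ = 2a_t − r₁ = 2×6.6196×10^8 − 2.40856×10^8 = 1.083064×10^9 km.
In AU: r₂ = 1.083064×10^9 / 1.496×10^8 = 7.24 AU.

r₂ = 7.24 AU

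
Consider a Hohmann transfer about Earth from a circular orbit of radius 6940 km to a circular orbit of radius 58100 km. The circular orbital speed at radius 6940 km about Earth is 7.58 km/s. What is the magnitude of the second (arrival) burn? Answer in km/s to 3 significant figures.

From the circular-orbit relation v² = μ/r at r = 6940 km: μ = v²r = (7.58)² × 6940 = 3.98747×10^5 km³/s².
The Hohmann ellipse has a_t = (r₁ + r₂)/2 = 32520 km.
On the circular orbit at r = 58100 km, v_c = √(μ/r) = 2.620 km/s.
Vis-viva on the transfer ellipse at r = 58100 km gives v_t = √[μ(2/r − 1/a_t)] = 1.210 km/s.
Δv₂ = |v_t − v_c| = |1.210 − 2.620| = 1.410 km/s.

Δv₂ = 1.41 km/s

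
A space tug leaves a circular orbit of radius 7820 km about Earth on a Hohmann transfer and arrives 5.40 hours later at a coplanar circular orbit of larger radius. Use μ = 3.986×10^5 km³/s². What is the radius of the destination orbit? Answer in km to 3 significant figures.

Transfer time t = 5.40 hours = 19440 s, and t = π√(a_t³/μ).
So a_t = (μ t²/π²)^(1/3) = (3.986×10^5 × (19440)² / π²)^(1/3) = 24805 km.
Since a_t = (r₁ + r₂)/2, r₂ = 2a_t − r₁ = 2×24805 − 7820 = 41790 km.

r₂ = 41800 km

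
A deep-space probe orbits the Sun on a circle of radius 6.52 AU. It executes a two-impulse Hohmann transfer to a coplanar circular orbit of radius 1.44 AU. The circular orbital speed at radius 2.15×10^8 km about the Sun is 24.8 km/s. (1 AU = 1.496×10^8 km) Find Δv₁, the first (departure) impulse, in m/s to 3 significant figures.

Δv₁ = 4640 m/s

From the circular-orbit relation v² = μ/r at r = 2.15×10^8 km: μ = v²r = (24.8)² × 2.15×10^8 = 1.32234×10^11 km³/s².
In km: r₁ = 6.52 × 1.496×10^8 = 9.75392×10^8 km; r₂ = 1.44 × 1.496×10^8 = 2.15424×10^8 km.
The Hohmann ellipse has a_t = (r₁ + r₂)/2 = 5.95408×10^8 km.
Circular speed at r = 9.75392×10^8 km: v_c = √(μ/r) = 11.6434 km/s.
Vis-viva on the transfer ellipse at r = 9.75392×10^8 km gives v_t = √[μ(2/r − 1/a_t)] = 7.00360 km/s.
Δv₁ = |v_t − v_c| = |7.00360 − 11.6434| = 4.640 km/s.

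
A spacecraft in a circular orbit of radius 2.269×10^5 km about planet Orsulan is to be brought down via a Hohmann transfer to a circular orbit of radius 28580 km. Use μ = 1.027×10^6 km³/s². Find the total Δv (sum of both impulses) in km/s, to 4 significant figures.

Δv = 3.116 km/s

The Hohmann ellipse has a_t = (r₁ + r₂)/2 = 1.2774×10^5 km.
Circular speed at r₁: v₁ = √(μ/r₁) = √(1.027×10^6/2.269×10^5) = 2.127 km/s.
On the transfer ellipse at r₁, vis-viva gives v_a = √[μ(2/r₁ − 1/a_t)] = 1.006 km/s.
First burn Δv₁ = |v_a − v₁| = 1.121 km/s.
Circular speed at r₂: v₂ = √(μ/r₂) = 5.9945 km/s.
Transfer-orbit speed at r₂: v_p = √[μ(2/r₂ − 1/a_t)] = 7.9893 km/s.
Second burn Δv₂ = |v₂ − v_p| = 1.995 km/s.
Total Δv = Δv₁ + Δv₂ = 3.116 km/s.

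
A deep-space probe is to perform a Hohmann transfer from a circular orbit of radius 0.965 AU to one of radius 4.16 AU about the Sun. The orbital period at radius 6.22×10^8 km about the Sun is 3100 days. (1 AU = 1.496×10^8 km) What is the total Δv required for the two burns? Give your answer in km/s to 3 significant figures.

Δv = 13.9 km/s

From Kepler's third law T² = 4π²r³/μ at r = 6.22×10^8 km, T = 3100 days = 3100 × 86400 s = 2.6784×10^8 s: μ = 4π²r³/T² = 1.32428×10^11 km³/s².
In km: r₁ = 0.965 × 1.496×10^8 = 1.44364×10^8 km; r₂ = 4.16 × 1.496×10^8 = 6.22336×10^8 km.
The Hohmann ellipse has a_t = (r₁ + r₂)/2 = 3.8335×10^8 km.
At r₁ the circular-orbit speed is v₁ = √(μ/r₁) = 30.287 km/s.
On the transfer ellipse at r₁, v² = μ(2/r − 1/a) gives v_p = √[μ(2/r₁ − 1/a_t)] = 38.590 km/s.
First burn Δv₁ = |v_p − v₁| = 8.303 km/s.
At r₂, v₂ = √(μ/r₂) = 14.5874 km/s.
Transfer-orbit speed at r₂: v_a = √[μ(2/r₂ − 1/a_t)] = 8.95178 km/s.
Second burn Δv₂ = |v₂ − v_a| = 5.636 km/s.
Δv = Δv₁ + Δv₂ = 8.303 + 5.636 = 13.94 km/s.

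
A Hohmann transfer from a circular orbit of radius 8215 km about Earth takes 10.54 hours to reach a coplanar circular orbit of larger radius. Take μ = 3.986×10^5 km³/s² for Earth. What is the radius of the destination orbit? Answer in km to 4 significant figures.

r₂ = 69270 km

Transfer time t = 10.54 hours = 37944 s, and t = π√(a_t³/μ).
So a_t = (μ t²/π²)^(1/3) = (3.986×10^5 × (37944)² / π²)^(1/3) = 38741 km.
Since a_t = (r₁ + r₂)/2, r₂ = 2a_t − r₁ = 2×38741 − 8215 = 69267 km.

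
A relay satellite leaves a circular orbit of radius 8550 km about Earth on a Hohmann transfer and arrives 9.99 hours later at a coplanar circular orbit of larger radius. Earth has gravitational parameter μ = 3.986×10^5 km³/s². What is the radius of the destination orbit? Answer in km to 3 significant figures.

r₂ = 66200 km

Transfer time t = 9.99 hours = 35964 s, and t = π√(a_t³/μ).
So a_t = (μ t²/π²)^(1/3) = (3.986×10^5 × (35964)² / π²)^(1/3) = 37382 km.
Since a_t = (r₁ + r₂)/2, r₂ = 2a_t − r₁ = 2×37382 − 8550 = 66214 km.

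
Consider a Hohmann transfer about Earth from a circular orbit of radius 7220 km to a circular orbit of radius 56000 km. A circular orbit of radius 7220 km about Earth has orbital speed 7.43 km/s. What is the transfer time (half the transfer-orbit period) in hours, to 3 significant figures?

From the circular-orbit relation v² = μ/r at r = 7220 km: μ = v²r = (7.43)² × 7220 = 3.98579×10^5 km³/s².
Transfer-ellipse semi-major axis a_t = (r₁ + r₂)/2 = (7220 + 56000)/2 = 31610 km.
Transfer time t = π√(a_t³/μ) = π√((31610)³ / 3.98579×10^5) = 27970 s.
Converting: 27970 s ÷ 3600 s/hour = 7.77 hours.

t = 7.77 hours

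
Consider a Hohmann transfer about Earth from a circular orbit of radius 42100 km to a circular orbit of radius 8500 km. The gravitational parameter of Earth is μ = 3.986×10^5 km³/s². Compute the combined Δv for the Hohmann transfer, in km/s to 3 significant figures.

Transfer-ellipse semi-major axis a_t = (r₁ + r₂)/2 = (42100 + 8500)/2 = 25300 km.
At r₁ the circular-orbit speed is v₁ = √(μ/r₁) = 3.077 km/s.
Transfer-orbit speed at r₁ (v² = μ(2/r − 1/a)): v_a = √[μ(2/r₁ − 1/a_t)] = 1.784 km/s.
First burn Δv₁ = |v_a − v₁| = 1.293 km/s.
At r₂, v₂ = √(μ/r₂) = 6.848 km/s.
Transfer-orbit speed at r₂: v_p = √[μ(2/r₂ − 1/a_t)] = 8.834 km/s.
Second burn Δv₂ = |v₂ − v_p| = 1.986 km/s.
Δv = Δv₁ + Δv₂ = 1.293 + 1.986 = 3.279 km/s.

Δv = 3.28 km/s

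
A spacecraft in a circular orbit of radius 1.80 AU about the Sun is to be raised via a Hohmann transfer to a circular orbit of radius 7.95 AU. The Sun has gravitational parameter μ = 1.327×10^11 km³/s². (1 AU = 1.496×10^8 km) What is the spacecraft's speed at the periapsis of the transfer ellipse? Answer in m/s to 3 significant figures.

v = 28300 m/s

In km: r₁ = 1.80 × 1.496×10^8 = 2.6928×10^8 km; r₂ = 7.95 × 1.496×10^8 = 1.18932×10^9 km.
Semi-major axis of the transfer orbit: a_t = (2.6928×10^8 + 1.18932×10^9)/2 = 7.293×10^8 km.
The periapsis of the transfer ellipse is at r = 2.6928×10^8 km.
From the vis-viva equation, v = √[μ(2/r − 1/a_t)] = 28.35 km/s.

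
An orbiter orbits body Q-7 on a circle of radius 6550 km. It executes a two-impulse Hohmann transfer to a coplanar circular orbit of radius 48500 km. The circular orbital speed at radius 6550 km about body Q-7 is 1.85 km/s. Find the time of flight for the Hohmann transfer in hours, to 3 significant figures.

t = 26.6 hours

From the circular-orbit relation v² = μ/r at r = 6550 km: μ = v²r = (1.85)² × 6550 = 22417.4 km³/s².
Semi-major axis of the transfer orbit: a_t = (6550 + 48500)/2 = 27525 km.
Transfer time t = π√(a_t³/μ) = π√((27525)³ / 22417.4) = 95820 s.
Converting: 95820 s ÷ 3600 s/hour = 26.6 hours.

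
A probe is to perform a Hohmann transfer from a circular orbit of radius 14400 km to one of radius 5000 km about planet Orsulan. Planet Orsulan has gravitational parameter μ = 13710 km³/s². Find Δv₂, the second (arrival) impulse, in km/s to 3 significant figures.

Δv₂ = 0.362 km/s

Semi-major axis of the transfer orbit: a_t = (14400 + 5000)/2 = 9700 km.
Circular speed at r = 5000 km: v_c = √(μ/r) = 1.6559 km/s.
Transfer-orbit speed at the same r (vis-viva, a = a_t): v_t = √[μ(2/r − 1/a_t)] = 2.0176 km/s.
Δv₂ = |v_t − v_c| = |2.0176 − 1.6559| = 0.3617 km/s.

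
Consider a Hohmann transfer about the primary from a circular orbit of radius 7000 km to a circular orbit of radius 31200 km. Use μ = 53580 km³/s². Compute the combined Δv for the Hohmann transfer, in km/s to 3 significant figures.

Transfer-ellipse semi-major axis a_t = (r₁ + r₂)/2 = (7000 + 31200)/2 = 19100 km.
At r₁ the circular-orbit speed is v₁ = √(μ/r₁) = 2.766638 km/s.
On the transfer ellipse at r₁, v² = μ(2/r − 1/a) gives v_p = √[μ(2/r₁ − 1/a_t)] = 3.536006 km/s.
First burn Δv₁ = |v_p − v₁| = 0.769368 km/s.
At r₂, v₂ = √(μ/r₂) = 1.310461 km/s.
Transfer-orbit speed at r₂: v_a = √[μ(2/r₂ − 1/a_t)] = 0.7933346 km/s.
Second burn Δv₂ = |v₂ − v_a| = 0.517126 km/s.
Total Δv = Δv₁ + Δv₂ = 1.286 km/s.

Δv = 1.29 km/s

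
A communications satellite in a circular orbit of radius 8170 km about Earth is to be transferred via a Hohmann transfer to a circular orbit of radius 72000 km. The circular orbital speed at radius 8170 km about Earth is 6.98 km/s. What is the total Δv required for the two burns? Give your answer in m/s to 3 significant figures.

Δv = 3660 m/s

From the circular-orbit relation v² = μ/r at r = 8170 km: μ = v²r = (6.98)² × 8170 = 3.98046×10^5 km³/s².
The Hohmann ellipse has a_t = (r₁ + r₂)/2 = 40085 km.
Circular speed at r₁: v₁ = √(μ/r₁) = √(3.98046×10^5/8170) = 6.98000 km/s.
Transfer-orbit speed at r₁ (vis-viva): v_p = √[μ(2/r₁ − 1/a_t)] = 9.35472 km/s.
First burn Δv₁ = |v_p − v₁| = 2.37472 km/s.
Circular speed at r₂: v₂ = √(μ/r₂) = 2.35126 km/s.
Transfer-orbit speed at r₂: v_a = √[μ(2/r₂ − 1/a_t)] = 1.06150 km/s.
Second burn Δv₂ = |v₂ − v_a| = 1.28976 km/s.
Total Δv = Δv₁ + Δv₂ = 3.664 km/s.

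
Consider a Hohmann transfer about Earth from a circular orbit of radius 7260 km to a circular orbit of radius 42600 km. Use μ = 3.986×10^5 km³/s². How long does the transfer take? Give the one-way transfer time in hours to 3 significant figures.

t = 5.44 hours

The Hohmann ellipse has a_t = (r₁ + r₂)/2 = 24930 km.
Transfer time t = π√(a_t³/μ) = π√((24930)³ / 3.986×10^5) = 19590 s.
Converting: 19590 s ÷ 3600 s/hour = 5.44 hours.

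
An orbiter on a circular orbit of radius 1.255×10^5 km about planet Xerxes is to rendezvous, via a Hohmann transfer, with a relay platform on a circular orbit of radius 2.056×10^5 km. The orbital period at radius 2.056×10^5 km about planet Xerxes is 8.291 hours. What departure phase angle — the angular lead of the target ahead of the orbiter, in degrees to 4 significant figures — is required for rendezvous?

From Kepler's third law T² = 4π²r³/μ at r = 2.056×10^5 km, T = 8.291 hours = 8.291 × 3600 s = 29847.6 s: μ = 4π²r³/T² = 3.85133×10^8 km³/s².
Transfer-ellipse semi-major axis a_t = (r₁ + r₂)/2 = (1.255×10^5 + 2.056×10^5)/2 = 1.6555×10^5 km.
Transfer time t = π√(a_t³/μ) = 10783 s.
Target angular speed ω₂ = √(μ/r₂³) = 2.1051×10^-4 rad/s.
Angle swept by the target during transfer: ω₂·t = 2.270 rad = 130.06°.
Arrival is 180° from departure on the ellipse, so φ = 180° − 130.06° = 49.94°.

φ = 49.94°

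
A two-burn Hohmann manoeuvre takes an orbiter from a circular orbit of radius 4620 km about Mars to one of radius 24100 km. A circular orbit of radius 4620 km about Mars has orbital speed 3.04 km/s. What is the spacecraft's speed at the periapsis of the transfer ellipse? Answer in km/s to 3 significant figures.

From the circular-orbit relation v² = μ/r at r = 4620 km: μ = v²r = (3.04)² × 4620 = 42696.2 km³/s².
Transfer-ellipse semi-major axis a_t = (r₁ + r₂)/2 = (4620 + 24100)/2 = 14360 km.
The periapsis of the transfer ellipse is at r = 4620 km.
From the vis-viva equation, v = √[μ(2/r − 1/a_t)] = 3.938 km/s.

v = 3.94 km/s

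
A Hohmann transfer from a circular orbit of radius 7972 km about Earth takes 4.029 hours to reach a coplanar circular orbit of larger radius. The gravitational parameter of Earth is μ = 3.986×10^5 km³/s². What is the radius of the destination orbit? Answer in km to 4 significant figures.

r₂ = 32840 km

Transfer time t = 4.029 hours = 14504.4 s, and t = π√(a_t³/μ).
So a_t = (μ t²/π²)^(1/3) = (3.986×10^5 × (14504.4)² / π²)^(1/3) = 20405 km.
Since a_t = (r₁ + r₂)/2, r₂ = 2a_t − r₁ = 2×20405 − 7972 = 32838 km.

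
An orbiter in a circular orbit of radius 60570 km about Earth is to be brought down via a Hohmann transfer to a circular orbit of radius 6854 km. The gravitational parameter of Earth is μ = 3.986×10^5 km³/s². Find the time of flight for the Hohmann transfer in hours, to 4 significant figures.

t = 8.556 hours

The Hohmann ellipse has a_t = (r₁ + r₂)/2 = 33712 km.
Half the transfer-orbit period gives t = π√(a_t³/μ) = 30800 s.
Converting: 30800 s ÷ 3600 s/hour = 8.556 hours.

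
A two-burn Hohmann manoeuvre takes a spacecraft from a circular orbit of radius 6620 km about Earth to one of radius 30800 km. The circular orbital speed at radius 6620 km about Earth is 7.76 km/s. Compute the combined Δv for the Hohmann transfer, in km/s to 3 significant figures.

Δv = 3.65 km/s

From the circular-orbit relation v² = μ/r at r = 6620 km: μ = v²r = (7.76)² × 6620 = 3.98641×10^5 km³/s².
The Hohmann ellipse has a_t = (r₁ + r₂)/2 = 18710 km.
At r₁ the circular-orbit speed is v₁ = √(μ/r₁) = 7.760 km/s.
Transfer-orbit speed at r₁ (vis-viva equation): v_p = √[μ(2/r₁ − 1/a_t)] = 9.956 km/s.
First burn Δv₁ = |v_p − v₁| = 2.196 km/s.
Circular speed at r₂: v₂ = √(μ/r₂) = 3.598 km/s.
Transfer-orbit speed at r₂: v_a = √[μ(2/r₂ − 1/a_t)] = 2.140 km/s.
Second burn Δv₂ = |v₂ − v_a| = 1.458 km/s.
Total Δv = Δv₁ + Δv₂ = 3.654 km/s.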